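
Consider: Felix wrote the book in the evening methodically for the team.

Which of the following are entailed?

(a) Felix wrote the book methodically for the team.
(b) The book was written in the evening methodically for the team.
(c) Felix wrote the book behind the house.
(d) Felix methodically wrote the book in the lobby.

(a), (b)

(a) Entailed — the original entails any weakening of itself; this just drops 'in the evening'.
(b) Entailed — generalizing the agent leaves a sub-description the original still satisfies.
(c) Not entailed — 'behind the house' adds information not in the original event.
(d) Not entailed — 'in the lobby' adds information not in the original event.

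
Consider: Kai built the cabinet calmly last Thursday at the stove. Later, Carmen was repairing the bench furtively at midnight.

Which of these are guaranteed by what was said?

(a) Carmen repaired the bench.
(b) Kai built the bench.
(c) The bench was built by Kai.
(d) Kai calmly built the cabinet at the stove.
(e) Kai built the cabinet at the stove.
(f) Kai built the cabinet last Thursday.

(d), (e), (f)

(a) Not entailed — 'was repairing' is progressive on an accomplishment; it does not entail the completed 'repaired'.
(b) Not entailed — Kai built the cabinet, not the bench; the bench belongs to the repairing event.
(c) Not entailed — Kai built the cabinet, not the bench; the bench belongs to the repairing event.
(d) Entailed — dropping 'last Thursday' leaves a sub-description the original still satisfies.
(e) Entailed — every conjunct here is already in the original building event.
(f) Entailed — this follows by dropping conjuncts from the building event's description.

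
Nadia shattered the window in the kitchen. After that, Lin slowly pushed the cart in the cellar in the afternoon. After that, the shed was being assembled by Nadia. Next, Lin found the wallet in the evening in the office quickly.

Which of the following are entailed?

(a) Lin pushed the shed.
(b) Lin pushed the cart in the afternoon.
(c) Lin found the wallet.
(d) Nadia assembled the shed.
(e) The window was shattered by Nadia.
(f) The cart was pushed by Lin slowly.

(a) Not entailed — Lin pushed the cart, not the shed; the shed belongs to the assembling event.
(b) Entailed — every conjunct here is already in the original pushing event.
(c) Entailed — this follows by dropping conjuncts from the finding event's description.
(d) Not entailed — 'was assembling' is progressive on an accomplishment; it does not entail the completed 'assembled'.
(e) Entailed — the original entails any weakening of itself; this just drops 'in the kitchen'.
(f) Entailed — dropping 'in the cellar', 'in the afternoon' leaves a sub-description the original still satisfies.

(b), (c), (e), (f)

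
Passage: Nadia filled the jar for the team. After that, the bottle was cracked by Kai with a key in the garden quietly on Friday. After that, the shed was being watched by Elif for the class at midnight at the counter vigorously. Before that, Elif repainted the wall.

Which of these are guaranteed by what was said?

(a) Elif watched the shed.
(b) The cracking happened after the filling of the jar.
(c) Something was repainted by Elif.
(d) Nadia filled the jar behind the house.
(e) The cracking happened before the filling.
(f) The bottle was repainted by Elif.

(a), (b), (c)

(a) Entailed — 'watch' is an activity; 'was watching' entails that some watching happened, so 'watched' holds.
(b) Entailed — the narrative places the filling before the cracking.
(c) Entailed — this follows by dropping conjuncts from the repainting event's description.
(d) Not entailed — 'behind the house' adds information not in the original event.
(e) Not entailed — the narrative places the filling before the cracking, not after.
(f) Not entailed — Elif repainted the wall, not the bottle; the bottle belongs to the cracking event.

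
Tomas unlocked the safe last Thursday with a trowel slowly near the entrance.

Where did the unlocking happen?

near the entrance

'near the entrance' marks the location of the unlocking event.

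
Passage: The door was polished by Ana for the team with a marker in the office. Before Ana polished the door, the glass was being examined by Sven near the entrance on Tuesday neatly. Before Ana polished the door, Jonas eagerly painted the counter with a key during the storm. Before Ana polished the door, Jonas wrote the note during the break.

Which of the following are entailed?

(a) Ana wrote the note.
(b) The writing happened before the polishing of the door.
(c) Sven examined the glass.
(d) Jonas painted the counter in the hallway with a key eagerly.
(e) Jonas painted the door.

(b), (c)

(a) Not entailed — the passage has Jonas writing the note, not Ana.
(b) Entailed — the narrative places the writing before the polishing.
(c) Entailed — 'examine' is an activity; 'was examining' entails that some examining happened, so 'examined' holds.
(d) Not entailed — 'in the hallway' adds information not in the original event.
(e) Not entailed — Jonas painted the counter, not the door; the door belongs to the polishing event.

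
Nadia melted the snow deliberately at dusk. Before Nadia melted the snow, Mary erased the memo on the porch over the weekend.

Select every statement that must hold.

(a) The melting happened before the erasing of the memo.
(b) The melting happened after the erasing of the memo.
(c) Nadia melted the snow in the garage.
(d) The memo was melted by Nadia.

(a) Not entailed — the narrative places the erasing before the melting, not after.
(b) Entailed — the narrative places the erasing before the melting.
(c) Not entailed — 'in the garage' adds information not in the original event.
(d) Not entailed — Nadia melted the snow, not the memo; the memo belongs to the erasing event.

(b)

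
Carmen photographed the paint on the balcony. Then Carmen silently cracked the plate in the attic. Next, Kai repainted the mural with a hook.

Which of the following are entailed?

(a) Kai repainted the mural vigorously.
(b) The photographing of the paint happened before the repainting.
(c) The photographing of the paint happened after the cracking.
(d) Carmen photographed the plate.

(a) Not entailed — 'vigorously' adds information not in the original event.
(b) Entailed — the narrative places the photographing before the repainting.
(c) Not entailed — the narrative places the photographing before the cracking, not after.
(d) Not entailed — Carmen photographed the paint, not the plate; the plate belongs to the cracking event.

(b)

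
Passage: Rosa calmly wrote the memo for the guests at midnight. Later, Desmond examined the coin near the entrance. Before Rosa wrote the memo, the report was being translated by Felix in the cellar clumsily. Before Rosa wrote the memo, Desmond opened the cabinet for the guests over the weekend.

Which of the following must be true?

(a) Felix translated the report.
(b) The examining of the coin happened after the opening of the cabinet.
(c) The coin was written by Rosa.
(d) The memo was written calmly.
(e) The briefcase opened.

(b), (d)

(a) Not entailed — 'was translating' is progressive on an accomplishment; it does not entail the completed 'translated'.
(b) Entailed — the narrative places the opening before the examining.
(c) Not entailed — Rosa wrote the memo, not the coin; the coin belongs to the examining event.
(d) Entailed — every conjunct here is already in the original writing event.
(e) Not entailed — the cabinet is what opened, not the briefcase.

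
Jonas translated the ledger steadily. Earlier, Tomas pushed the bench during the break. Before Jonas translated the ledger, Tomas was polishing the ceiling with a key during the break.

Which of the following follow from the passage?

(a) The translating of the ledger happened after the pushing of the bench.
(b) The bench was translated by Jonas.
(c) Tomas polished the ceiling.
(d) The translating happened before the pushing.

(a), (c)

(a) Entailed — the narrative places the pushing before the translating.
(b) Not entailed — Jonas translated the ledger, not the bench; the bench belongs to the pushing event.
(c) Entailed — 'polish' is an activity; 'was polishing' entails that some polishing happened, so 'polished' holds.
(d) Not entailed — the narrative places the pushing before the translating, not after.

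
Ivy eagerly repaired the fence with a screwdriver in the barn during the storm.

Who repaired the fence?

Ivy

'Ivy' marks the agent of the repairing event.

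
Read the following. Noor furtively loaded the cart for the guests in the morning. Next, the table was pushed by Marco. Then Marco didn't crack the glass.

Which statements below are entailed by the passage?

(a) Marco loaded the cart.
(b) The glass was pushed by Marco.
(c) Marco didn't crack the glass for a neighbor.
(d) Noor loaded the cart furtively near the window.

(a) Not entailed — the passage has Noor loading the cart, not Marco.
(b) Not entailed — Marco pushed the table, not the glass; the glass belongs to the cracking event.
(c) Entailed — under negation, adding a further restriction is entailed: if no such cracking event occurred, none occurred for a neighbor either.
(d) Not entailed — 'near the window' adds information not in the original event.

(c)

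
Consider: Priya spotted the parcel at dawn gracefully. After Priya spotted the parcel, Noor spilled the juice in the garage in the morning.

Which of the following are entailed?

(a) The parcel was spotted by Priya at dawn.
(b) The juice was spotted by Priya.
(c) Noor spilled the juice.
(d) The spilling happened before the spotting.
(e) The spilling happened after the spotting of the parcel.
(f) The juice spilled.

(a) Entailed — this follows by dropping conjuncts from the spotting event's description.
(b) Not entailed — Priya spotted the parcel, not the juice; the juice belongs to the spilling event.
(c) Entailed — the original entails any weakening of itself; this just drops 'in the morning', 'in the garage'.
(d) Not entailed — the narrative places the spotting before the spilling, not after.
(e) Entailed — the narrative places the spotting before the spilling.
(f) Entailed — 'Noor spilled the juice' is causative; it entails the inchoative 'the juice spilled'.

(a), (c), (e), (f)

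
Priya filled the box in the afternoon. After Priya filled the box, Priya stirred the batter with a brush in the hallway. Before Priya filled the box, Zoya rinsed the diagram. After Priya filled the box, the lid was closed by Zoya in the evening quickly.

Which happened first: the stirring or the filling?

the filling

The connectives place the filling before the stirring.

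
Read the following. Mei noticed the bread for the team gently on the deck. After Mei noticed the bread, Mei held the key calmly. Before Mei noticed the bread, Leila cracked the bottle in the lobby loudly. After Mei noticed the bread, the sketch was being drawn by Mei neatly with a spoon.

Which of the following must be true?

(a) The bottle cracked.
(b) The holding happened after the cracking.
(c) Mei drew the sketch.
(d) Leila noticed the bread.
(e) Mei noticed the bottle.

(a) Entailed — 'Leila cracked the bottle' is causative; it entails the inchoative 'the bottle cracked'.
(b) Entailed — the narrative places the cracking before the holding.
(c) Not entailed — 'was drawing' is progressive on an accomplishment; it does not entail the completed 'drew'.
(d) Not entailed — the passage has Mei noticing the bread, not Leila.
(e) Not entailed — Mei noticed the bread, not the bottle; the bottle belongs to the cracking event.

(a), (b)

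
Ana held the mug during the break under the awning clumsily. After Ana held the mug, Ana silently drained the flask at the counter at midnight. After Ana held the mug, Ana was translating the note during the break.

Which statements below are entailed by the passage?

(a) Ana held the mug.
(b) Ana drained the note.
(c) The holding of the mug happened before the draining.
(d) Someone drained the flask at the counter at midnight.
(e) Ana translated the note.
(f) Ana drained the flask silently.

(a), (c), (d), (f)

(a) Entailed — this follows by dropping conjuncts from the holding event's description.
(b) Not entailed — Ana drained the flask, not the note; the note belongs to the translating event.
(c) Entailed — the narrative places the holding before the draining.
(d) Entailed — dropping 'silently' and generalizing the agent leaves a sub-description the original still satisfies.
(e) Not entailed — 'was translating' is progressive on an accomplishment; it does not entail the completed 'translated'.
(f) Entailed — dropping 'at the counter', 'at midnight' leaves a sub-description the original still satisfies.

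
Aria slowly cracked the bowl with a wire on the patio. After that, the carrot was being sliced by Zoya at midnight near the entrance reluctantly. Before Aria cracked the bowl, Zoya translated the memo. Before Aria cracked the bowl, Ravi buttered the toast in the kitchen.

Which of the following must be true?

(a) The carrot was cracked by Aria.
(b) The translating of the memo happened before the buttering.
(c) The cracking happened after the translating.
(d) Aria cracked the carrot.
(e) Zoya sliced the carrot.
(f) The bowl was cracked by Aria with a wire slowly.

(a) Not entailed — Aria cracked the bowl, not the carrot; the carrot belongs to the slicing event.
(b) Not entailed — the narrative doesn't order the translating relative to the buttering.
(c) Entailed — the narrative places the translating before the cracking.
(d) Not entailed — Aria cracked the bowl, not the carrot; the carrot belongs to the slicing event.
(e) Not entailed — 'was slicing' is progressive on an accomplishment; it does not entail the completed 'sliced'.
(f) Entailed — the original entails any weakening of itself; this just drops 'on the patio'.

(c), (f)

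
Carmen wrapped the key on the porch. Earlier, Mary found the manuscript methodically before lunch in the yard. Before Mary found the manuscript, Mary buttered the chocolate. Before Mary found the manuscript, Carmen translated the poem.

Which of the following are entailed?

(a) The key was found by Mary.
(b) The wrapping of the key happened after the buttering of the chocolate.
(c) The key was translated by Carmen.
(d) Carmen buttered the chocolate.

(a) Not entailed — Mary found the manuscript, not the key; the key belongs to the wrapping event.
(b) Entailed — the narrative places the buttering before the wrapping.
(c) Not entailed — Carmen translated the poem, not the key; the key belongs to the wrapping event.
(d) Not entailed — the passage has Mary buttering the chocolate, not Carmen.

(b)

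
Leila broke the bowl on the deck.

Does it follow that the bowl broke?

'Leila broke the bowl' is the causative; it entails the inchoative 'the bowl broke'.

yes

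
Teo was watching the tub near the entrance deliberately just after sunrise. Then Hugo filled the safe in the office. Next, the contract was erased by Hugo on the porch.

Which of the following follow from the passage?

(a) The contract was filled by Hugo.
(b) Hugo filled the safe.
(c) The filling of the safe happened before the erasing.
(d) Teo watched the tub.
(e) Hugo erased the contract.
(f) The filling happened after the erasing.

(a) Not entailed — Hugo filled the safe, not the contract; the contract belongs to the erasing event.
(b) Entailed — the original entails any weakening of itself; this just drops 'in the office'.
(c) Entailed — the narrative places the filling before the erasing.
(d) Entailed — 'watch' is an activity; 'was watching' entails that some watching happened, so 'watched' holds.
(e) Entailed — this follows by dropping conjuncts from the erasing event's description.
(f) Not entailed — the narrative places the filling before the erasing, not after.

(b), (c), (d), (e)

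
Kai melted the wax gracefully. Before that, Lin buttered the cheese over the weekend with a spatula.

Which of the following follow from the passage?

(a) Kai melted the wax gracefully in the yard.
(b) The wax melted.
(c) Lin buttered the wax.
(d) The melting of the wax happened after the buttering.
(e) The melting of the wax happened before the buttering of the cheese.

(b), (d)

(a) Not entailed — 'in the yard' adds information not in the original event.
(b) Entailed — 'Kai melted the wax' is causative; it entails the inchoative 'the wax melted'.
(c) Not entailed — Lin buttered the cheese, not the wax; the wax belongs to the melting event.
(d) Entailed — the narrative places the buttering before the melting.
(e) Not entailed — the narrative places the buttering before the melting, not after.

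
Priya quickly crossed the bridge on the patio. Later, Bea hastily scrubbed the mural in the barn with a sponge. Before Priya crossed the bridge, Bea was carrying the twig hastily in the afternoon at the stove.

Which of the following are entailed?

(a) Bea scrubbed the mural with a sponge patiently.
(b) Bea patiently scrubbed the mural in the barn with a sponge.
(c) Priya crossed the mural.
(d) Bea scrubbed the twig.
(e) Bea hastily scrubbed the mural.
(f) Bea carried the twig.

(a) Not entailed — 'patiently' adds a manner not in (and inconsistent with) the original.
(b) Not entailed — 'patiently' adds a manner not in (and inconsistent with) the original.
(c) Not entailed — Priya crossed the bridge, not the mural; the mural belongs to the scrubbing event.
(d) Not entailed — Bea scrubbed the mural, not the twig; the twig belongs to the carrying event.
(e) Entailed — this follows by dropping conjuncts from the scrubbing event's description.
(f) Entailed — 'carry' is an activity; 'was carrying' entails that some carrying happened, so 'carried' holds.

(e), (f)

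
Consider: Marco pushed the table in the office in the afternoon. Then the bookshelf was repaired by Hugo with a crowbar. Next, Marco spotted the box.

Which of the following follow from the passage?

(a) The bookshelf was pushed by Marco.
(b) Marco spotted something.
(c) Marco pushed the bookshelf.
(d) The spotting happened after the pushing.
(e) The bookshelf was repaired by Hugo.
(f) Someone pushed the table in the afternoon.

(b), (d), (e), (f)

(a) Not entailed — Marco pushed the table, not the bookshelf; the bookshelf belongs to the repairing event.
(b) Entailed — every conjunct here is already in the original spotting event.
(c) Not entailed — Marco pushed the table, not the bookshelf; the bookshelf belongs to the repairing event.
(d) Entailed — the narrative places the pushing before the spotting.
(e) Entailed — every conjunct here is already in the original repairing event.
(f) Entailed — dropping 'in the office' and generalizing the agent leaves a sub-description the original still satisfies.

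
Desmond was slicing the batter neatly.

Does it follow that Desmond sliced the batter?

'was slicing' is progressive; for an accomplishment like 'slice the batter', it doesn't entail completion.

no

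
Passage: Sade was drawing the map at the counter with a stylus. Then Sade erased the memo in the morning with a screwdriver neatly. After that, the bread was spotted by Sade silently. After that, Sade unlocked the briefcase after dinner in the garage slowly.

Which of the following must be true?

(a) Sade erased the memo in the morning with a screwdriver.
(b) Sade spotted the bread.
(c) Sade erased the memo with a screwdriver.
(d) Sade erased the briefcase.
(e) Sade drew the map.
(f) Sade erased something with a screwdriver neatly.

(a), (b), (c), (f)

(a) Entailed — dropping 'neatly' leaves a sub-description the original still satisfies.
(b) Entailed — this follows by dropping conjuncts from the spotting event's description.
(c) Entailed — the original entails any weakening of itself; this just drops 'in the morning', 'neatly'.
(d) Not entailed — Sade erased the memo, not the briefcase; the briefcase belongs to the unlocking event.
(e) Not entailed — 'was drawing' is progressive on an accomplishment; it does not entail the completed 'drew'.
(f) Entailed — every conjunct here is already in the original erasing event.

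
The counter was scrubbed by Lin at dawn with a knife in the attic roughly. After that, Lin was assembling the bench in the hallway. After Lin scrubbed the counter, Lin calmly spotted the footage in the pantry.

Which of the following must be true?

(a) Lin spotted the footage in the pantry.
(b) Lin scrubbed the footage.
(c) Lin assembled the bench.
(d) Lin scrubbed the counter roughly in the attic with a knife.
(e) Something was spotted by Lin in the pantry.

(a), (d), (e)

(a) Entailed — every conjunct here is already in the original spotting event.
(b) Not entailed — Lin scrubbed the counter, not the footage; the footage belongs to the spotting event.
(c) Not entailed — 'was assembling' is progressive on an accomplishment; it does not entail the completed 'assembled'.
(d) Entailed — the original entails any weakening of itself; this just drops 'at dawn'.
(e) Entailed — this follows by dropping conjuncts from the spotting event's description.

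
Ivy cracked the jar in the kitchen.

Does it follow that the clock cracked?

Nothing is said about any clock; only the jar is affected.

no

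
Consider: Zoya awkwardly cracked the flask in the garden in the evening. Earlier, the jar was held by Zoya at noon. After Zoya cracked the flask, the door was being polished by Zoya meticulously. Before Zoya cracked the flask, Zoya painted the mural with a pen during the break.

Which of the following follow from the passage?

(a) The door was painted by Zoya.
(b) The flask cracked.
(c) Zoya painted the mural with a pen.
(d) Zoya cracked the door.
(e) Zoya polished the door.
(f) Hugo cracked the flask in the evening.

(b), (c), (e)

(a) Not entailed — Zoya painted the mural, not the door; the door belongs to the polishing event.
(b) Entailed — 'Zoya cracked the flask' is causative; it entails the inchoative 'the flask cracked'.
(c) Entailed — every conjunct here is already in the original painting event.
(d) Not entailed — Zoya cracked the flask, not the door; the door belongs to the polishing event.
(e) Entailed — 'polish' is an activity; 'was polishing' entails that some polishing happened, so 'polished' holds.
(f) Not entailed — the passage has Zoya cracking the flask, not Hugo.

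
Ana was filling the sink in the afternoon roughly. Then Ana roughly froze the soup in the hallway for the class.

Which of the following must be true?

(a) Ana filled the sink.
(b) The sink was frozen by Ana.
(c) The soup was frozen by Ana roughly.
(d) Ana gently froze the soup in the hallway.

(c)

(a) Not entailed — 'was filling' is progressive on an accomplishment; it does not entail the completed 'filled'.
(b) Not entailed — Ana froze the soup, not the sink; the sink belongs to the filling event.
(c) Entailed — every conjunct here is already in the original freezing event.
(d) Not entailed — 'gently' adds a manner not in (and inconsistent with) the original.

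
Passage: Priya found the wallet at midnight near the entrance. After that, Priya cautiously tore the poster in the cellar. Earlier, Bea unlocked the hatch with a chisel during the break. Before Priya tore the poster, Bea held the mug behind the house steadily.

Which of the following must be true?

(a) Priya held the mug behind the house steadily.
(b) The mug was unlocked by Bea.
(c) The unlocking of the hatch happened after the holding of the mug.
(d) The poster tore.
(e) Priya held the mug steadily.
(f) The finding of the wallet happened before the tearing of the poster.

(a) Not entailed — the passage has Bea holding the mug, not Priya.
(b) Not entailed — Bea unlocked the hatch, not the mug; the mug belongs to the holding event.
(c) Not entailed — the narrative doesn't order the holding relative to the unlocking.
(d) Entailed — 'Priya tore the poster' is causative; it entails the inchoative 'the poster tore'.
(e) Not entailed — the passage has Bea holding the mug, not Priya.
(f) Entailed — the narrative places the finding before the tearing.

(d), (f)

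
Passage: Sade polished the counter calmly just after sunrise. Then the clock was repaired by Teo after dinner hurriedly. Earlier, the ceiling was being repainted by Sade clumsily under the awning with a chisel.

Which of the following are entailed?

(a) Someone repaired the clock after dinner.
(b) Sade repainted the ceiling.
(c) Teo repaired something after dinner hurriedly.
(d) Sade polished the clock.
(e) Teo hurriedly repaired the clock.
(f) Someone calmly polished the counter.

(a) Entailed — dropping 'hurriedly' and generalizing the agent leaves a sub-description the original still satisfies.
(b) Not entailed — 'was repainting' is progressive on an accomplishment; it does not entail the completed 'repainted'.
(c) Entailed — generalizing the patient leaves a sub-description the original still satisfies.
(d) Not entailed — Sade polished the counter, not the clock; the clock belongs to the repairing event.
(e) Entailed — the original entails any weakening of itself; this just drops 'after dinner'.
(f) Entailed — the original entails any weakening of itself; this just drops 'just after sunrise' and generalizes the agent.

(a), (c), (e), (f)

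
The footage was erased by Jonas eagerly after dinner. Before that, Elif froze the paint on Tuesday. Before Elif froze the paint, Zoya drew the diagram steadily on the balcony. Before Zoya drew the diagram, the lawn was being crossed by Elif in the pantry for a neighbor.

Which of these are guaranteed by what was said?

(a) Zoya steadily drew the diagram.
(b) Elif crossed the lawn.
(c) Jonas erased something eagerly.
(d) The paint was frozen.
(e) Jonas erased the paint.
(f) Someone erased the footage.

(a), (c), (d), (f)

(a) Entailed — every conjunct here is already in the original drawing event.
(b) Not entailed — 'was crossing' is progressive on an accomplishment; it does not entail the completed 'crossed'.
(c) Entailed — this follows by dropping conjuncts from the erasing event's description.
(d) Entailed — the original entails any weakening of itself; this just drops 'on Tuesday' and generalizes the agent.
(e) Not entailed — Jonas erased the footage, not the paint; the paint belongs to the freezing event.
(f) Entailed — this follows by dropping conjuncts from the erasing event's description.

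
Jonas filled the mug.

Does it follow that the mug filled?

'Jonas filled the mug' is the causative; it entails the inchoative 'the mug filled'.

yes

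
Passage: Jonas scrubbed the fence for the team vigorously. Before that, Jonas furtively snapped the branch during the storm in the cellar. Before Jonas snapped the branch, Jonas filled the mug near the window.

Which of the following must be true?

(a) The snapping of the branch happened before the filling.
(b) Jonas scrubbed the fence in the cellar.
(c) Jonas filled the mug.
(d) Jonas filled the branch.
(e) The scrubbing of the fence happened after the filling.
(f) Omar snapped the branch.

(c), (e)

(a) Not entailed — the narrative places the filling before the snapping, not after.
(b) Not entailed — 'in the cellar' adds information not in the original event.
(c) Entailed — this follows by dropping conjuncts from the filling event's description.
(d) Not entailed — Jonas filled the mug, not the branch; the branch belongs to the snapping event.
(e) Entailed — the narrative places the filling before the scrubbing.
(f) Not entailed — the passage has Jonas snapping the branch, not Omar.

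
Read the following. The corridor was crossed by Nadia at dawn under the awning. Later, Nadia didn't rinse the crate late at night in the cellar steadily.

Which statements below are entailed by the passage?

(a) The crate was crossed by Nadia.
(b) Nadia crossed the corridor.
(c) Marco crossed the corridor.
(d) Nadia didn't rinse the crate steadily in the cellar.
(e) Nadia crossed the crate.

(a) Not entailed — Nadia crossed the corridor, not the crate; the crate belongs to the rinsing event.
(b) Entailed — dropping 'under the awning', 'at dawn' leaves a sub-description the original still satisfies.
(c) Not entailed — the passage has Nadia crossing the corridor, not Marco.
(d) Not entailed — dropping 'late at night' under negation is not valid — the original leaves open that Nadia rinsed the crate some other way.
(e) Not entailed — Nadia crossed the corridor, not the crate; the crate belongs to the rinsing event.

(b)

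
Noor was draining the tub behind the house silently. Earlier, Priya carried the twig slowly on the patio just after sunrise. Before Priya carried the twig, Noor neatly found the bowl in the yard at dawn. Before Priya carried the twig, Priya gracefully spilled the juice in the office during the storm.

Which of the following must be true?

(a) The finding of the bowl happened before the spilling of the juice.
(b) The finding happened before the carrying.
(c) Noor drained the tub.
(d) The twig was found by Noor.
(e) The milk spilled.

(a) Not entailed — the narrative doesn't order the finding relative to the spilling.
(b) Entailed — the narrative places the finding before the carrying.
(c) Not entailed — 'was draining' is progressive on an accomplishment; it does not entail the completed 'drained'.
(d) Not entailed — Noor found the bowl, not the twig; the twig belongs to the carrying event.
(e) Not entailed — the juice is what spilled, not the milk.

(b)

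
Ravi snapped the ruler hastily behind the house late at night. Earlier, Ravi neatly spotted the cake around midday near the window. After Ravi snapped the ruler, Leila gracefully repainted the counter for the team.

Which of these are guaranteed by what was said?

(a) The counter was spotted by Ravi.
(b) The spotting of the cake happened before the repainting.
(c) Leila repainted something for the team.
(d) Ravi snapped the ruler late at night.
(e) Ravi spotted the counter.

(b), (c), (d)

(a) Not entailed — Ravi spotted the cake, not the counter; the counter belongs to the repainting event.
(b) Entailed — the narrative places the spotting before the repainting.
(c) Entailed — every conjunct here is already in the original repainting event.
(d) Entailed — this follows by dropping conjuncts from the snapping event's description.
(e) Not entailed — Ravi spotted the cake, not the counter; the counter belongs to the repainting event.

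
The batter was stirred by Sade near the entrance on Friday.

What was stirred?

the batter

'the batter' marks the patient of the stirring event.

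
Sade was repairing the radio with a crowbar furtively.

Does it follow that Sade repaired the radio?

no

'was repairing' is progressive; for an accomplishment like 'repair the radio', it doesn't entail completion.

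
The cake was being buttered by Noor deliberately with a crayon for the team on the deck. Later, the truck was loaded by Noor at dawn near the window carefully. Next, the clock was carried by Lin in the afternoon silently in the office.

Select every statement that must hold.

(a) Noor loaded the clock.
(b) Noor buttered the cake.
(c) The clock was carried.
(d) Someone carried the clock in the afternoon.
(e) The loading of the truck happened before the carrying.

(a) Not entailed — Noor loaded the truck, not the clock; the clock belongs to the carrying event.
(b) Not entailed — 'was buttering' is progressive on an accomplishment; it does not entail the completed 'buttered'.
(c) Entailed — dropping 'in the afternoon', 'in the office', 'silently' and generalizing the agent leaves a sub-description the original still satisfies.
(d) Entailed — dropping 'in the office', 'silently' and generalizing the agent leaves a sub-description the original still satisfies.
(e) Entailed — the narrative places the loading before the carrying.

(c), (d), (e)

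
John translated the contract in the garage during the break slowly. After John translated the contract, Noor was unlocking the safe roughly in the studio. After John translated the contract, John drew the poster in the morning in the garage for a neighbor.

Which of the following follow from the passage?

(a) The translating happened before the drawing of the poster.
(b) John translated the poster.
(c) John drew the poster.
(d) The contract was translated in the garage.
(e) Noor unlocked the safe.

(a) Entailed — the narrative places the translating before the drawing.
(b) Not entailed — John translated the contract, not the poster; the poster belongs to the drawing event.
(c) Entailed — dropping 'in the garage', 'for a neighbor', 'in the morning' leaves a sub-description the original still satisfies.
(d) Entailed — every conjunct here is already in the original translating event.
(e) Not entailed — 'was unlocking' is progressive on an accomplishment; it does not entail the completed 'unlocked'.

(a), (c), (d)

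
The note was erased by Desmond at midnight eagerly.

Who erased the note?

'Desmond' marks the agent of the erasing event.

Desmond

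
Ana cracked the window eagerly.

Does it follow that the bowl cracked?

Nothing is said about any bowl; only the window is affected.

no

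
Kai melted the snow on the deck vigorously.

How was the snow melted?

'vigorously' marks the manner of the melting event.

vigorously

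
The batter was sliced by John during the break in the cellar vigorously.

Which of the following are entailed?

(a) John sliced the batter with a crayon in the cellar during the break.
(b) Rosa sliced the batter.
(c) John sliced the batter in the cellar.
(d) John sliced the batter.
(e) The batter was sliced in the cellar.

(c), (d), (e)

(a) Not entailed — 'with a crayon' adds information not in the original event.
(b) Not entailed — the passage has John slicing the batter, not Rosa.
(c) Entailed — every conjunct here is already in the original slicing event.
(d) Entailed — every conjunct here is already in the original slicing event.
(e) Entailed — the original entails any weakening of itself; this just drops 'vigorously', 'during the break' and generalizes the agent.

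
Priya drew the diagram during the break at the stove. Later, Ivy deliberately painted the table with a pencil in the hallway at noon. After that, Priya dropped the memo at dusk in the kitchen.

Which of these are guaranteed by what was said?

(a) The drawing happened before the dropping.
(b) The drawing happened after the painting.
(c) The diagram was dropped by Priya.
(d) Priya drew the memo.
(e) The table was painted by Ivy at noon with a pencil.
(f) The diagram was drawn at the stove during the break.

(a), (e), (f)

(a) Entailed — the narrative places the drawing before the dropping.
(b) Not entailed — the narrative places the drawing before the painting, not after.
(c) Not entailed — Priya dropped the memo, not the diagram; the diagram belongs to the drawing event.
(d) Not entailed — Priya drew the diagram, not the memo; the memo belongs to the dropping event.
(e) Entailed — dropping 'deliberately', 'in the hallway' leaves a sub-description the original still satisfies.
(f) Entailed — every conjunct here is already in the original drawing event.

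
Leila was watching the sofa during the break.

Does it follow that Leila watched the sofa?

yes

'watch' is atelic; if Leila was watching the sofa, then Leila watched the sofa (for some time).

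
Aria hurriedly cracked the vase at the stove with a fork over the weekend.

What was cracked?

'the vase' marks the patient of the cracking event.

the vase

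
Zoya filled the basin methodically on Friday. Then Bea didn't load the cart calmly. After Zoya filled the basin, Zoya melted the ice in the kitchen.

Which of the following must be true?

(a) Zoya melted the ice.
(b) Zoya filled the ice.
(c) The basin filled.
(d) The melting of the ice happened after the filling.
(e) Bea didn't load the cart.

(a) Entailed — every conjunct here is already in the original melting event.
(b) Not entailed — Zoya filled the basin, not the ice; the ice belongs to the melting event.
(c) Entailed — 'Zoya filled the basin' is causative; it entails the inchoative 'the basin filled'.
(d) Entailed — the narrative places the filling before the melting.
(e) Not entailed — dropping 'calmly' under negation is not valid — the original leaves open that Bea loaded the cart some other way.

(a), (c), (d)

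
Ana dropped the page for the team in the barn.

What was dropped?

the page

'the page' marks the patient of the dropping event.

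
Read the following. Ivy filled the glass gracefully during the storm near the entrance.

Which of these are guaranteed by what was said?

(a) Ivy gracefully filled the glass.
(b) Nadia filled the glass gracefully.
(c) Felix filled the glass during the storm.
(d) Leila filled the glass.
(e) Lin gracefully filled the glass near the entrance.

(a)

(a) Entailed — the original entails any weakening of itself; this just drops 'during the storm', 'near the entrance'.
(b) Not entailed — the passage has Ivy filling the glass, not Nadia.
(c) Not entailed — the passage has Ivy filling the glass, not Felix.
(d) Not entailed — the passage has Ivy filling the glass, not Leila.
(e) Not entailed — the passage has Ivy filling the glass, not Lin.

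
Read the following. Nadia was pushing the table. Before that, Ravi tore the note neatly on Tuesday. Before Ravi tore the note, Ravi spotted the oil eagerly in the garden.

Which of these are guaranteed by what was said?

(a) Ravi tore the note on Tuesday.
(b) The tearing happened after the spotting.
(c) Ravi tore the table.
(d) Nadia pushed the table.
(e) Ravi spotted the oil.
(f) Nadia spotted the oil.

(a) Entailed — dropping 'neatly' leaves a sub-description the original still satisfies.
(b) Entailed — the narrative places the spotting before the tearing.
(c) Not entailed — Ravi tore the note, not the table; the table belongs to the pushing event.
(d) Entailed — 'push' is an activity; 'was pushing' entails that some pushing happened, so 'pushed' holds.
(e) Entailed — dropping 'eagerly', 'in the garden' leaves a sub-description the original still satisfies.
(f) Not entailed — the passage has Ravi spotting the oil, not Nadia.

(a), (b), (d), (e)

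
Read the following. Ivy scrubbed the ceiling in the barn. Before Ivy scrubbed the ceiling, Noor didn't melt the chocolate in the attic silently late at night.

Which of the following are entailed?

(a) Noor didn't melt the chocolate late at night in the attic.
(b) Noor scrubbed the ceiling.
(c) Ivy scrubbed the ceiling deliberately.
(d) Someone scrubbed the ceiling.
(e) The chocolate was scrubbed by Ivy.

(d)

(a) Not entailed — dropping 'silently' under negation is not valid — the original leaves open that Noor melted the chocolate some other way.
(b) Not entailed — the passage has Ivy scrubbing the ceiling, not Noor.
(c) Not entailed — 'deliberately' adds information not in the original event.
(d) Entailed — the original entails any weakening of itself; this just drops 'in the barn' and generalizes the agent.
(e) Not entailed — Ivy scrubbed the ceiling, not the chocolate; the chocolate belongs to the melting event.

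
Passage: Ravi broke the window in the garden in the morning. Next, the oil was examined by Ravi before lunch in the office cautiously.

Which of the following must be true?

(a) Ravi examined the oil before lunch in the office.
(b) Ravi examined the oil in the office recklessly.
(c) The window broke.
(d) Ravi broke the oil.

(a), (c)

(a) Entailed — this follows by dropping conjuncts from the examining event's description.
(b) Not entailed — 'recklessly' adds a manner not in (and inconsistent with) the original.
(c) Entailed — 'Ravi broke the window' is causative; it entails the inchoative 'the window broke'.
(d) Not entailed — Ravi broke the window, not the oil; the oil belongs to the examining event.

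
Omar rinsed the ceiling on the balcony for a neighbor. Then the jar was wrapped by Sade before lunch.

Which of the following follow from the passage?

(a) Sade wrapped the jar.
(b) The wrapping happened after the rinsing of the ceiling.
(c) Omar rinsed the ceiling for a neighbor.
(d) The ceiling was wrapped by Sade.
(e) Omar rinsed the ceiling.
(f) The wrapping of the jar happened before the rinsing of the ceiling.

(a) Entailed — this follows by dropping conjuncts from the wrapping event's description.
(b) Entailed — the narrative places the rinsing before the wrapping.
(c) Entailed — dropping 'on the balcony' leaves a sub-description the original still satisfies.
(d) Not entailed — Sade wrapped the jar, not the ceiling; the ceiling belongs to the rinsing event.
(e) Entailed — dropping 'for a neighbor', 'on the balcony' leaves a sub-description the original still satisfies.
(f) Not entailed — the narrative places the rinsing before the wrapping, not after.

(a), (b), (c), (e)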